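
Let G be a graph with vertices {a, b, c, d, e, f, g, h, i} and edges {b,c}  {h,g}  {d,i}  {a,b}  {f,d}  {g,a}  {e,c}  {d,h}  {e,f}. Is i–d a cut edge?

Yes

Removing i–d leaves no path between i and d: the component count goes from 1 to 2. So it is a bridge.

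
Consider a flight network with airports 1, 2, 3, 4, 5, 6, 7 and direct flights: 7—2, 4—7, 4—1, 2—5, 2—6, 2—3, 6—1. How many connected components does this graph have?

Starting from 1 we can reach 1, 2, 3, 4, 5, 6, 7. That is one component of size 7.
Total: 1 component.

1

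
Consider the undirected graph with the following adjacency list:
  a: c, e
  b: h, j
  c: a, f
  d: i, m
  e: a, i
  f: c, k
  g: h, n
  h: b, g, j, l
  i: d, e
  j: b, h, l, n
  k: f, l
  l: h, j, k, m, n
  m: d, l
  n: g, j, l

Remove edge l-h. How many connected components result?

l and h are still connected via l-j-h, so the component count stays at 1.

1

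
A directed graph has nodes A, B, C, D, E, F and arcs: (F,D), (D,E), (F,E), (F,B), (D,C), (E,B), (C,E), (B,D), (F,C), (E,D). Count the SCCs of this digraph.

{B, C, D, E} are all mutually reachable — one SCC of size 4.
{F} is an SCC by itself.
{A} is an SCC by itself.
That gives 3 strongly connected components.

3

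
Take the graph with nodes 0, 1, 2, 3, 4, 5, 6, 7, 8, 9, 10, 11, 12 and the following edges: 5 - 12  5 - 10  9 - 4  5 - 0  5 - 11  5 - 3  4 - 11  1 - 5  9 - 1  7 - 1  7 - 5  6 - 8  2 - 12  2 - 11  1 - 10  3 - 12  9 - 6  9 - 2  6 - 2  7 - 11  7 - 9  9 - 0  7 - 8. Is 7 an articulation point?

Deleting 7 leaves 1 component (was 1) (its neighbors 1, 5, 8, 9, 11 remain connected to each other), so 7 is not a cut vertex.

No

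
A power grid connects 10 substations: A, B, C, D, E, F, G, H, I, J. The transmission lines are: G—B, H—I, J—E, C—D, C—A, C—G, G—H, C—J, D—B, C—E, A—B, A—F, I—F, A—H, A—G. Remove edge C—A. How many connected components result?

1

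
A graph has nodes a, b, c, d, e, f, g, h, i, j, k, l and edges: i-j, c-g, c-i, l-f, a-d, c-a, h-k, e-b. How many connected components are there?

Starting from h we can reach h, k. That is one component of size 2.
Starting from f we can reach f, l. That is one component of size 2.
Starting from b we can reach b, e. That is one component of size 2.
Starting from a we can reach a, c, d, g, i, j. That is one component of size 6.
Total: 4 components.

4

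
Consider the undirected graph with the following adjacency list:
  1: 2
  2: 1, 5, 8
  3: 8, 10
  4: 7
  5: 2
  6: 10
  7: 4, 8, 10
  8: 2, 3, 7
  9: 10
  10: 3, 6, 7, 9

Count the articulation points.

Removing 2 increases the component count from 1 to 3, so 2 is a cut vertex.
Removing 7 increases the component count from 1 to 2, so 7 is a cut vertex.
Removing 8 increases the component count from 1 to 2, so 8 is a cut vertex.
Likewise 10 is a cut vertex.
By contrast removing 9 leaves 1 component; it is not a cut vertex. No other vertex is a cut vertex either.

4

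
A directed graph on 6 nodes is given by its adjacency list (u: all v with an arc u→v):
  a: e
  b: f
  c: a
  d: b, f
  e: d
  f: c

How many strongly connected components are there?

{a, b, c, d, e, f} are all mutually reachable — one SCC of size 6.
That gives 1 strongly connected component.

1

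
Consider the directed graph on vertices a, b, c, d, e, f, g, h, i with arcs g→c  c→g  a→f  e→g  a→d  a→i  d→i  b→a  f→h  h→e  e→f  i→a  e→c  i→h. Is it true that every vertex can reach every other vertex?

There is no directed path from g to i, so the graph is not strongly connected.

No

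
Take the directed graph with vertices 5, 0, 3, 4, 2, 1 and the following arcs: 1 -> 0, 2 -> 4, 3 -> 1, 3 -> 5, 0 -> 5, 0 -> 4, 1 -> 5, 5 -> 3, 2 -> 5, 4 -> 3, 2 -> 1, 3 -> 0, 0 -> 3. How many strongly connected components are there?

{0, 1, 3, 4, 5} are all mutually reachable — one SCC of size 5.
{2} is an SCC by itself.
That gives 2 strongly connected components.

2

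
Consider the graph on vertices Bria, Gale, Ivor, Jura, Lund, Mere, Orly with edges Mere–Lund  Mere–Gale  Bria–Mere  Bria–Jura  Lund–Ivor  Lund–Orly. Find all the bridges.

Bria-Jura, Bria-Mere, Gale-Mere, Ivor-Lund, Lund-Mere, Lund-Orly

removing Lund–Ivor disconnects Lund from Ivor; removing Mere–Bria disconnects Mere from Bria; removing Mere–Lund disconnects Mere from Lund; removing Mere–Gale disconnects Mere from Gale — these are bridges.
In total 6 edges are bridges.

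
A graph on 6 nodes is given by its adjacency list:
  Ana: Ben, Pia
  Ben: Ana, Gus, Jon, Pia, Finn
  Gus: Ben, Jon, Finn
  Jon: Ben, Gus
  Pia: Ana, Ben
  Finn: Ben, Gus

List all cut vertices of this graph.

Removing Ben increases the component count from 1 to 2, so Ben is a cut vertex.
By contrast removing Pia leaves 1 component; it is not a cut vertex. No other vertex is a cut vertex either.

Ben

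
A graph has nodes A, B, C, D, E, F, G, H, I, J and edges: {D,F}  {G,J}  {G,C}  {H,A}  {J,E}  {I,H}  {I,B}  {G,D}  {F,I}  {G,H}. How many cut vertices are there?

Removing G increases the component count from 1 to 3, so G is a cut vertex.
Removing H increases the component count from 1 to 2, so H is a cut vertex.
Removing I increases the component count from 1 to 2, so I is a cut vertex.
Likewise J is a cut vertex.
By contrast removing E leaves 1 component; it is not a cut vertex. No other vertex is a cut vertex either.

4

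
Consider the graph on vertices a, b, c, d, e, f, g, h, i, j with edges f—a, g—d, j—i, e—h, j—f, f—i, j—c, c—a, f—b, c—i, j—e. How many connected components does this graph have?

Starting from d we can reach d, g. That is one component of size 2.
Starting from a we can reach a, b, c, e, f, h, i, j. That is one component of size 8.
Total: 2 components.

2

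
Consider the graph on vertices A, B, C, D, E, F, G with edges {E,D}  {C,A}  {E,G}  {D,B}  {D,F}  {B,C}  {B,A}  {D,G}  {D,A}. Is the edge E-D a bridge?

No

After removing E-D, the path E-G-D still connects them, so the edge is not a bridge.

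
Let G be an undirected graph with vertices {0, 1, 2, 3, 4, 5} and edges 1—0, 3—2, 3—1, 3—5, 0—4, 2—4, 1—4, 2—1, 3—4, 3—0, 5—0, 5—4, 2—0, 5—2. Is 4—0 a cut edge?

After removing 4—0, the path 4-3-0 still connects them, so the edge is not a bridge.

No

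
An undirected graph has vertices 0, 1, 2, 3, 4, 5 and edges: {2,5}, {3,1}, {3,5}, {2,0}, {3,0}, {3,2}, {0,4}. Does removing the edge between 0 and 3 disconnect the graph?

After removing 0 - 3, the path 0-2-3 still connects them, so the edge is not a bridge.

No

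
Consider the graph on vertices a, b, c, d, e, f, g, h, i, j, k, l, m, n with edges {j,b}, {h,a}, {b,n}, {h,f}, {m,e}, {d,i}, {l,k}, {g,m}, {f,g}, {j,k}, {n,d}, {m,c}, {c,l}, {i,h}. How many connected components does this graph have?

1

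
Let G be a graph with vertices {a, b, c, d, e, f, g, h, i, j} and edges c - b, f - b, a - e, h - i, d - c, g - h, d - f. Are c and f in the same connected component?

Yes

From c we can reach b, c, d, f, which includes f.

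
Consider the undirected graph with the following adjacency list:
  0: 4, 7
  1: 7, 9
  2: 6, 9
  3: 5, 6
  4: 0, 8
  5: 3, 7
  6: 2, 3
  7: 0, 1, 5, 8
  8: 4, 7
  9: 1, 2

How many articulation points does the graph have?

Removing 7 increases the component count from 1 to 2, so 7 is a cut vertex.
By contrast removing 2 leaves 1 component; it is not a cut vertex. No other vertex is a cut vertex either.

1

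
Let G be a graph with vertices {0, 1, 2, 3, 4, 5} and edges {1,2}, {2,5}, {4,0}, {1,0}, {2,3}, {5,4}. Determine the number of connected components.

Starting from 0 we can reach 0, 1, 2, 3, 4, 5. That is one component of size 6.
Total: 1 component.

1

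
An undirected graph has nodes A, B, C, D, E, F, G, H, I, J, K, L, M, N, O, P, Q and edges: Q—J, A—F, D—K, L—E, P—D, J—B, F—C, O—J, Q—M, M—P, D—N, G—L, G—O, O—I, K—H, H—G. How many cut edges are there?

7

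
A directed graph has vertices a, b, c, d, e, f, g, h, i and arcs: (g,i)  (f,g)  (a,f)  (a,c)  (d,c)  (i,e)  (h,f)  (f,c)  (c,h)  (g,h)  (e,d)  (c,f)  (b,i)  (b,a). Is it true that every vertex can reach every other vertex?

No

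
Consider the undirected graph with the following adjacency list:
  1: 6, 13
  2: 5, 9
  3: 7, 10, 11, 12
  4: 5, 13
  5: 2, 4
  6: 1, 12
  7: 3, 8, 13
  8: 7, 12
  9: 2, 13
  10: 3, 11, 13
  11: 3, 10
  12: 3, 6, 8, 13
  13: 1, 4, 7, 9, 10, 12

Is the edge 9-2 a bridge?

No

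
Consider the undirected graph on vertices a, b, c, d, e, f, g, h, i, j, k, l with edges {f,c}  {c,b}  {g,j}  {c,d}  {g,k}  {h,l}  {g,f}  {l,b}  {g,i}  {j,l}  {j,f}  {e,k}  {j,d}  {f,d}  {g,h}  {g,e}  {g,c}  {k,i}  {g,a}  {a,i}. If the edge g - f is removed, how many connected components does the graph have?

1

g and f are still connected via g-j-f, so the component count stays at 1.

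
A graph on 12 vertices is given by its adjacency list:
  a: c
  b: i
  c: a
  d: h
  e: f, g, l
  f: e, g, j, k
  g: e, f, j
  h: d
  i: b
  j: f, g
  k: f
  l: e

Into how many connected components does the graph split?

Starting from a we can reach a, c. That is one component of size 2.
Starting from b we can reach b, i. That is one component of size 2.
Starting from d we can reach d, h. That is one component of size 2.
Starting from e we can reach e, f, g, j, k, l. That is one component of size 6.
Total: 4 components.

4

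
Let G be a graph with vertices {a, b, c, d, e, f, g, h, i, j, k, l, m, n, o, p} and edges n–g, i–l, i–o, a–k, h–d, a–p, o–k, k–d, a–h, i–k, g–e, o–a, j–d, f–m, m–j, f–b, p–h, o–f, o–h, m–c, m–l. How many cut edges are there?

The edges on the cycle i-o-f-m-l-i are not bridges since each lies on that cycle.
But removing n–g disconnects n from g; removing m–c disconnects m from c; removing f–b disconnects f from b; removing g–e disconnects g from e — these are bridges.
That makes 4 bridges.

4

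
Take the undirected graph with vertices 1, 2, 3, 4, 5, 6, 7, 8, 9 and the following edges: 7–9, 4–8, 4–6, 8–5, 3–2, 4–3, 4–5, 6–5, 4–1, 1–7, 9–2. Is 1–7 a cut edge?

After removing 1–7, the path 1-4-3-2-9-7 still connects them, so the edge is not a bridge.

No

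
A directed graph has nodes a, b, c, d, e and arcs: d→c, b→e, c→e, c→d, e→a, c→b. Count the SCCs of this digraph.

4

{c, d} are all mutually reachable — one SCC of size 2.
{b} is an SCC by itself.
{a} is an SCC by itself.
{e} is an SCC by itself.
That gives 4 strongly connected components.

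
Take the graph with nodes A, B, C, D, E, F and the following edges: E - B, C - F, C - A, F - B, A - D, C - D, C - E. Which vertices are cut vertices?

C

Removing C increases the component count from 1 to 2, so C is a cut vertex.
By contrast removing F leaves 1 component; it is not a cut vertex. No other vertex is a cut vertex either.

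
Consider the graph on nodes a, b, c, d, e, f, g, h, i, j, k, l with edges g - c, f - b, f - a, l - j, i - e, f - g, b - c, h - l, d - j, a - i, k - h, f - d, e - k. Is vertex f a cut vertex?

Yes

Deleting f raises the number of components from 1 to 2, so f is a cut vertex.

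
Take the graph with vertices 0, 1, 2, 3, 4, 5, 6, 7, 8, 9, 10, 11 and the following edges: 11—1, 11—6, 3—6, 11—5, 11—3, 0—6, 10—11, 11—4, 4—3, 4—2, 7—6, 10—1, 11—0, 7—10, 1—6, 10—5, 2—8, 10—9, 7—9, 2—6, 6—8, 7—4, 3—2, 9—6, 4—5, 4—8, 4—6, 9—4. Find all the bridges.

none

The edges on the cycle 7-10-11-0-6-8-4-9-7 are not bridges since each lies on that cycle.
Every edge lies on some cycle, so there are no bridges.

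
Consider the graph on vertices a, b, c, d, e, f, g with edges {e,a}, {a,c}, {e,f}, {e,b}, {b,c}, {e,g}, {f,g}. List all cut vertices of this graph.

e

Removing e increases the component count from 2 to 3, so e is a cut vertex.
By contrast removing b leaves 2 components; it is not a cut vertex. No other vertex is a cut vertex either.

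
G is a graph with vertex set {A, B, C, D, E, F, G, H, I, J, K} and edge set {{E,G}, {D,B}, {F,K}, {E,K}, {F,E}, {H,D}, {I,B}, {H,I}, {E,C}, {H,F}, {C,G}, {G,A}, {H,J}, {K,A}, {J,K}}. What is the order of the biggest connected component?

11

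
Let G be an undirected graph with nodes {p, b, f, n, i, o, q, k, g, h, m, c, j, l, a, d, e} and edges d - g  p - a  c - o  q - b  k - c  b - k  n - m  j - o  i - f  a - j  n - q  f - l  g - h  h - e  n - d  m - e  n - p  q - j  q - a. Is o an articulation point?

Deleting o leaves 2 components (was 2), so o is not a cut vertex.

No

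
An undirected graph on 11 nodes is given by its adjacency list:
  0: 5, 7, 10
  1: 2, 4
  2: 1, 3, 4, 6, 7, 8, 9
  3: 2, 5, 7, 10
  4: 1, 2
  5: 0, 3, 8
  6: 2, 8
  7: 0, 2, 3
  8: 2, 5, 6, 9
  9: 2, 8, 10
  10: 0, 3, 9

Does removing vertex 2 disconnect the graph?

Deleting 2 raises the number of components from 1 to 2, so 2 is a cut vertex.

Yes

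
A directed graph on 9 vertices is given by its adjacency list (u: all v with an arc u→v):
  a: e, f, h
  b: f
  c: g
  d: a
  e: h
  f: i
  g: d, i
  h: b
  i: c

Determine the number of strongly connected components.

1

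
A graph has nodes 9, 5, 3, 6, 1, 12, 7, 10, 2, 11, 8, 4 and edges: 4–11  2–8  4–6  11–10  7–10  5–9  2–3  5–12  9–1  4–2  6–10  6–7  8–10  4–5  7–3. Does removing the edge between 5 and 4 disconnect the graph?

Yes

Removing 5–4 leaves no path between 5 and 4: the component count goes from 1 to 2. So it is a bridge.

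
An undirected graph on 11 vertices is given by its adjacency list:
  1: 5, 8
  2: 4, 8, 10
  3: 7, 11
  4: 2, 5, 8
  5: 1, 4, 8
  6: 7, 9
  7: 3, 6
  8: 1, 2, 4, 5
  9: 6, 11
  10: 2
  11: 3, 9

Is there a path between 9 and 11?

Yes

From 9 we can reach 3, 6, 7, 9, 11, which includes 11.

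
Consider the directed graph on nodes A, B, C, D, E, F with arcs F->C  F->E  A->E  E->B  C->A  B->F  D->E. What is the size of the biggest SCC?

5

{A, B, C, E, F} are all mutually reachable — one SCC of size 5.
{D} is an SCC by itself.
The largest has 5 vertices.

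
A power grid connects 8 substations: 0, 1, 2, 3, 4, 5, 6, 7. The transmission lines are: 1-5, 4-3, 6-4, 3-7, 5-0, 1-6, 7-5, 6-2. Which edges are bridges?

The edges on the cycle 1-6-4-3-7-5-1 are not bridges since each lies on that cycle.
But removing 6-2 disconnects 6 from 2; removing 5-0 disconnects 5 from 0 — these are bridges.

0-5, 2-6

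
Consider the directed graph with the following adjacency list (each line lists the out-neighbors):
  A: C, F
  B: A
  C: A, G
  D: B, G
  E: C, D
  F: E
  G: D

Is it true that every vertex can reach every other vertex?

Yes

From D we can reach every vertex (A, B, C, D, E, F, G), and every vertex can reach D (A, B, C, D, E, F, G). So the whole graph is one strongly connected component.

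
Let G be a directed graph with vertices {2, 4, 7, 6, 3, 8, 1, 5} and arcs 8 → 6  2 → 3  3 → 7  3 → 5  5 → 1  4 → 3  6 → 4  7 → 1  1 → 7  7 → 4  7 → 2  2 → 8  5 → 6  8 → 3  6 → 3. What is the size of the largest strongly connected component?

8

{1, 2, 3, 4, 5, 6, 7, 8} are all mutually reachable — one SCC of size 8.
The largest has 8 vertices.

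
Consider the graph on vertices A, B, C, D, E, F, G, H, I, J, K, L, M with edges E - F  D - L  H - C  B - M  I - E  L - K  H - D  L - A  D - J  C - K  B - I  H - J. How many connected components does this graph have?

G is isolated — a component by itself.
Starting from B we can reach B, E, F, I, M. That is one component of size 5.
Starting from A we can reach A, C, D, H, J, K, L. That is one component of size 7.
Total: 3 components.

3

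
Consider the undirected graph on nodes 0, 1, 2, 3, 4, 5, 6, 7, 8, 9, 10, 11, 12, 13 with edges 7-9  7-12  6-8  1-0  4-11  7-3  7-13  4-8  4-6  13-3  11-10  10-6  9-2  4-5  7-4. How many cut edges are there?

6

The edges on the cycle 4-11-10-6-8-4 are not bridges since each lies on that cycle.
But removing 7-4 disconnects 7 from 4; removing 2-9 disconnects 2 from 9; removing 12-7 disconnects 12 from 7; removing 1-0 disconnects 1 from 0 — these are bridges.
In total 6 edges are bridges.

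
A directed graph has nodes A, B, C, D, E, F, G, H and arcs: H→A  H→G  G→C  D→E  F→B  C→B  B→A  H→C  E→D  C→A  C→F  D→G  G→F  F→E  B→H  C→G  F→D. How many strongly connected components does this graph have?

2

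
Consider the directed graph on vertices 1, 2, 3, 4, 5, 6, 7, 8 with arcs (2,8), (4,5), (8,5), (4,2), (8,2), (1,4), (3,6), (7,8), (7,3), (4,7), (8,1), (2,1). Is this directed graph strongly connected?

There is no directed path from 3 to 5, so the graph is not strongly connected.

No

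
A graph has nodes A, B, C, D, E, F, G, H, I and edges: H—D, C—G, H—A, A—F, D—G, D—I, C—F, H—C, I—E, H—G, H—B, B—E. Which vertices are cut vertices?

none

Removing E, for instance, still leaves 1 component. No single vertex removal increases the component count — the graph has no articulation points.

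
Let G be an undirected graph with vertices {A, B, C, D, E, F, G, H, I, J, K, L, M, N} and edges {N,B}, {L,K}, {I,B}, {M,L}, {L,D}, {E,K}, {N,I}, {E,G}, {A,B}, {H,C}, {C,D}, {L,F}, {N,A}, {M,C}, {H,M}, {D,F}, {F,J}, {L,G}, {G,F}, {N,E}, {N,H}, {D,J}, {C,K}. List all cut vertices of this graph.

Removing N increases the component count from 1 to 2, so N is a cut vertex.
By contrast removing L leaves 1 component; it is not a cut vertex. No other vertex is a cut vertex either.

N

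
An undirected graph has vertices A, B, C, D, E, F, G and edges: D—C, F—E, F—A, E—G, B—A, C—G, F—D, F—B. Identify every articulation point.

F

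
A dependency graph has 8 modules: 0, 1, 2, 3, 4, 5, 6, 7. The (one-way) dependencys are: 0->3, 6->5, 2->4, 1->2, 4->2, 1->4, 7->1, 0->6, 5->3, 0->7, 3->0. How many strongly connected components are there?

4

{0, 3, 5, 6} are all mutually reachable — one SCC of size 4.
{2, 4} are all mutually reachable — one SCC of size 2.
{1} is an SCC by itself.
{7} is an SCC by itself.
That gives 4 strongly connected components.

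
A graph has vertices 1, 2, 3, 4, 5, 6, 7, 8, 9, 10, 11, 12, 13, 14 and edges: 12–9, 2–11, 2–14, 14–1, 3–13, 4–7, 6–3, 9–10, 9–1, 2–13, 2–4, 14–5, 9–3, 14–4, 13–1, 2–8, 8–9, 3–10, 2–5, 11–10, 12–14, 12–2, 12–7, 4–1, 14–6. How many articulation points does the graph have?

0

Removing 7, for instance, still leaves 1 component. No single vertex removal increases the component count — the graph has no articulation points.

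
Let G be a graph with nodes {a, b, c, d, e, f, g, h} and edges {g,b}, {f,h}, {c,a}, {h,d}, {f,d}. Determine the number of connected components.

e is isolated — a component by itself.
Starting from a we can reach a, c. That is one component of size 2.
Starting from b we can reach b, g. That is one component of size 2.
Starting from d we can reach d, f, h. That is one component of size 3.
Total: 4 components.

4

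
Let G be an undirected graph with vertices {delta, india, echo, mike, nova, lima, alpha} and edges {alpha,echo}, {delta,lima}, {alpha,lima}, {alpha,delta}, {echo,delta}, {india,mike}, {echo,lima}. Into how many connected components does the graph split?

nova is isolated — a component by itself.
Starting from mike we can reach mike, india. That is one component of size 2.
Starting from echo we can reach echo, lima, alpha, delta. That is one component of size 4.
Total: 3 components.

3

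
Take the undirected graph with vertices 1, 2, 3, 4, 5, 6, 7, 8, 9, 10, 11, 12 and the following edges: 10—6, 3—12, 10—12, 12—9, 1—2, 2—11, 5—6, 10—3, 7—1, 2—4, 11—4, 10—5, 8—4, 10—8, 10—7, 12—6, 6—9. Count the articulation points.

Removing 10 increases the component count from 1 to 2, so 10 is a cut vertex.
By contrast removing 9 leaves 1 component; it is not a cut vertex. No other vertex is a cut vertex either.

1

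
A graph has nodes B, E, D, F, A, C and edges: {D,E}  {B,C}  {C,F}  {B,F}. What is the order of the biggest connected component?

A is isolated — a component by itself.
Starting from D we can reach D, E. That is one component of size 2.
Starting from B we can reach B, C, F. That is one component of size 3.
The largest has 3 vertices.

3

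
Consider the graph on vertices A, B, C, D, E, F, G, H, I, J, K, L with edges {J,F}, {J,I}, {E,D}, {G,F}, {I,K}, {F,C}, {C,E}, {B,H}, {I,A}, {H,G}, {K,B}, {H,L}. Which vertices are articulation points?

C, E, F, H, I

Removing C increases the component count from 1 to 2, so C is a cut vertex.
Removing E increases the component count from 1 to 2, so E is a cut vertex.
Removing F increases the component count from 1 to 2, so F is a cut vertex.
Likewise H, I are cut vertices.
By contrast removing L leaves 1 component; it is not a cut vertex. No other vertex is a cut vertex either.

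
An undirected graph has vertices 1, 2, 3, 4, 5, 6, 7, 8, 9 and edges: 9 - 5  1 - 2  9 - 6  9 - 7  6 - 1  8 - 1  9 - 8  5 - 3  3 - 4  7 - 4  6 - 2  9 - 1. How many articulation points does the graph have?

1

Removing 9 increases the component count from 1 to 2, so 9 is a cut vertex.
By contrast removing 5 leaves 1 component; it is not a cut vertex. No other vertex is a cut vertex either.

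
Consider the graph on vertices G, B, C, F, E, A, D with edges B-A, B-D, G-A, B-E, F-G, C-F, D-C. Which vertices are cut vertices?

B

Removing B increases the component count from 1 to 2, so B is a cut vertex.
By contrast removing C leaves 1 component; it is not a cut vertex. No other vertex is a cut vertex either.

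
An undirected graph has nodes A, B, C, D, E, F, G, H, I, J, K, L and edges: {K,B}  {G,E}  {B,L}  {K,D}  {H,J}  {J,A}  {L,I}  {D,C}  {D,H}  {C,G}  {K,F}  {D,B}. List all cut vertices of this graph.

Removing B increases the component count from 1 to 2, so B is a cut vertex.
Removing C increases the component count from 1 to 2, so C is a cut vertex.
Removing D increases the component count from 1 to 3, so D is a cut vertex.
Likewise G, H, J, K, L are cut vertices.
By contrast removing E leaves 1 component; it is not a cut vertex. No other vertex is a cut vertex either.

B, C, D, G, H, J, K, L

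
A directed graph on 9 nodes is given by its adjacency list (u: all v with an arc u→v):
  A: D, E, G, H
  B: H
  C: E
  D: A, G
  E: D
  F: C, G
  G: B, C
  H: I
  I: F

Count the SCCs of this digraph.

{A, B, C, D, E, F, G, H, I} are all mutually reachable — one SCC of size 9.
That gives 1 strongly connected component.

1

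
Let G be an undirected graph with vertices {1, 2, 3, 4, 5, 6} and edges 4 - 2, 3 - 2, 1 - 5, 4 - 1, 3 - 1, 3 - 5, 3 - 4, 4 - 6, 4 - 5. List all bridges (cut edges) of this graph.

4-6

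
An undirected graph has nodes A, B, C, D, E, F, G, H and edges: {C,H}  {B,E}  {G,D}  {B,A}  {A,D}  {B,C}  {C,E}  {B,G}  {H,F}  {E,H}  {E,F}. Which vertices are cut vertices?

B

Removing B increases the component count from 1 to 2, so B is a cut vertex.
By contrast removing H leaves 1 component; it is not a cut vertex. No other vertex is a cut vertex either.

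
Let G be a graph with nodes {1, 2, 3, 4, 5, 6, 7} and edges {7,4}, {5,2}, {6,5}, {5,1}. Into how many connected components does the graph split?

3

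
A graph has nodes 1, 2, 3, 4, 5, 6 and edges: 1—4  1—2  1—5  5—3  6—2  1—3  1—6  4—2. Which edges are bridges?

none

The edges on the cycle 1-5-3-1 are not bridges since each lies on that cycle.
Every edge lies on some cycle, so there are no bridges.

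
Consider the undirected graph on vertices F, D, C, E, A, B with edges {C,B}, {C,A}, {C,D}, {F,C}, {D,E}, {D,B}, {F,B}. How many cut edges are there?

The edges on the cycle C-D-B-C are not bridges since each lies on that cycle.
But removing A—C disconnects A from C; removing D—E disconnects D from E — these are bridges.
That makes 2 bridges.

2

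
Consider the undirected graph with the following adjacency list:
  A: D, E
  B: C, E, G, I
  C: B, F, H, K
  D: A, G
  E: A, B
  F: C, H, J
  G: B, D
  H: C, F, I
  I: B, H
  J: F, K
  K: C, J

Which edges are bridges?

none

The edges on the cycle B-G-D-A-E-B are not bridges since each lies on that cycle.
Every edge lies on some cycle, so there are no bridges.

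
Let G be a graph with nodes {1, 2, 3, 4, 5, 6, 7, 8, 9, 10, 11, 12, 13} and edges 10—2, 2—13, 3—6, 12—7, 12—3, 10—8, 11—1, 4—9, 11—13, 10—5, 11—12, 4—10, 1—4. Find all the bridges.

10-5, 10-8, 11-12, 12-3, 12-7, 3-6, 4-9

The edges on the cycle 11-1-4-10-2-13-11 are not bridges since each lies on that cycle.
But removing 5—10 disconnects 5 from 10; removing 4—9 disconnects 4 from 9; removing 3—12 disconnects 3 from 12; removing 3—6 disconnects 3 from 6 — these are bridges.
In total 7 edges are bridges.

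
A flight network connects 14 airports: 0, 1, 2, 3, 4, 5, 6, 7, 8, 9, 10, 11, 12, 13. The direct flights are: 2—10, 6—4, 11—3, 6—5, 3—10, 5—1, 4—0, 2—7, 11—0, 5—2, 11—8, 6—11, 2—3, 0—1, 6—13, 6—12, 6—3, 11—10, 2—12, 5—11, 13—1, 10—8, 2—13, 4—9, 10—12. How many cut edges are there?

The edges on the cycle 6-5-2-3-6 are not bridges since each lies on that cycle.
But removing 9—4 disconnects 9 from 4; removing 2—7 disconnects 2 from 7 — these are bridges.
That makes 2 bridges.

2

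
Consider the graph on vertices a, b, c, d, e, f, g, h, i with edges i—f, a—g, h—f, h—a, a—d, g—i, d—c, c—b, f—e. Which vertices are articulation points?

a, c, d, f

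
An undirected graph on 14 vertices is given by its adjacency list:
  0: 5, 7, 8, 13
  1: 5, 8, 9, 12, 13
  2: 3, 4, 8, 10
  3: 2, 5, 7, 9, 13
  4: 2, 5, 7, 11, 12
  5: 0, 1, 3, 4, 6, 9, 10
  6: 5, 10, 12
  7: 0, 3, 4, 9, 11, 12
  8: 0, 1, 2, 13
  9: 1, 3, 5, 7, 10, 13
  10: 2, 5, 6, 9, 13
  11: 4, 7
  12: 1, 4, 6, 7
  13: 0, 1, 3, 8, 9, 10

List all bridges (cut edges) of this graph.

none

The edges on the cycle 5-4-2-10-6-5 are not bridges since each lies on that cycle.
Every edge lies on some cycle, so there are no bridges.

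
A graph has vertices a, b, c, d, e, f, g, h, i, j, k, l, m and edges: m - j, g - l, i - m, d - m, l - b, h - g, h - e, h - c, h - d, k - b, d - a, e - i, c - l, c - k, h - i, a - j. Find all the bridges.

The edges on the cycle c-k-b-l-c are not bridges since each lies on that cycle.
Every edge lies on some cycle, so there are no bridges.

none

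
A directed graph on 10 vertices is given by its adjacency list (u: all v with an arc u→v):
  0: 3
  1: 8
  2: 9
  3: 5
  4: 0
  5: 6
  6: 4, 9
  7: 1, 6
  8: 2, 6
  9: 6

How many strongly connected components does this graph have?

5

{0, 3, 4, 5, 6, 9} are all mutually reachable — one SCC of size 6.
{7} is an SCC by itself.
{8} is an SCC by itself.
{1} is an SCC by itself.
{2} is an SCC by itself.
That gives 5 strongly connected components.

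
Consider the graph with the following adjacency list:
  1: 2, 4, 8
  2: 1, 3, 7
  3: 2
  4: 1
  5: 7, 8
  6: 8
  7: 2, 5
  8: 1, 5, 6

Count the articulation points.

3

Removing 1 increases the component count from 1 to 2, so 1 is a cut vertex.
Removing 2 increases the component count from 1 to 2, so 2 is a cut vertex.
Removing 8 increases the component count from 1 to 2, so 8 is a cut vertex.
By contrast removing 3 leaves 1 component; it is not a cut vertex. No other vertex is a cut vertex either.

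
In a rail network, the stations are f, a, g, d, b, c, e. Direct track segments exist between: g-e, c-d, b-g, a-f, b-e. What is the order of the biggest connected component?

3

Starting from c we can reach c, d. That is one component of size 2.
Starting from a we can reach a, f. That is one component of size 2.
Starting from b we can reach b, e, g. That is one component of size 3.
The largest has 3 vertices.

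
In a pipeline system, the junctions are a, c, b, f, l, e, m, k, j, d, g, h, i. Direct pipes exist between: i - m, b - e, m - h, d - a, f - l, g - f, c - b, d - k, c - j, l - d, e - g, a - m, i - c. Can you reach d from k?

Yes

From k we can reach a, b, c, d, e, f, g, h, i, j, k, l, m, which includes d.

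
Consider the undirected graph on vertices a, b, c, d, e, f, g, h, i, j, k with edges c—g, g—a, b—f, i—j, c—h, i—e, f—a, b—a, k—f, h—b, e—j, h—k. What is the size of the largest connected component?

7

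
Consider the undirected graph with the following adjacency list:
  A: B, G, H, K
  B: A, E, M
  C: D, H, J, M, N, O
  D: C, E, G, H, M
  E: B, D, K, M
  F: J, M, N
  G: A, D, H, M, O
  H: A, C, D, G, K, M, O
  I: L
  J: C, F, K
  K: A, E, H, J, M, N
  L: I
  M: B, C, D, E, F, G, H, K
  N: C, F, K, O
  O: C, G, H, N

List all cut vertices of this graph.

Removing B, for instance, still leaves 2 components. No single vertex removal increases the component count — the graph has no articulation points.

none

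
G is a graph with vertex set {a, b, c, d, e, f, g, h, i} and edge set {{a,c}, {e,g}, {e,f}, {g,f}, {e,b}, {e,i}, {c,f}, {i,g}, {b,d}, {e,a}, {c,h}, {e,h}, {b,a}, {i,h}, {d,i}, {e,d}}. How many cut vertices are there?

0

Removing h, for instance, still leaves 1 component. No single vertex removal increases the component count — the graph has no articulation points.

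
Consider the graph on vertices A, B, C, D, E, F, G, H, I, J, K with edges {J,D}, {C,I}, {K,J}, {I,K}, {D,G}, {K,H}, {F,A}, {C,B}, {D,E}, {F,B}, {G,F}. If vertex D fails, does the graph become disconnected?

Deleting D raises the number of components from 1 to 2, so D is a cut vertex.

Yes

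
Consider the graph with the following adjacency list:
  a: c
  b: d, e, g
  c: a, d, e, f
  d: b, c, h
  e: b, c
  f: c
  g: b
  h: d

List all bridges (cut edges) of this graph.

a-c, b-g, c-f, d-h

The edges on the cycle b-d-c-e-b are not bridges since each lies on that cycle.
But removing d-h disconnects d from h; removing c-f disconnects c from f; removing c-a disconnects c from a; removing b-g disconnects b from g — these are bridges.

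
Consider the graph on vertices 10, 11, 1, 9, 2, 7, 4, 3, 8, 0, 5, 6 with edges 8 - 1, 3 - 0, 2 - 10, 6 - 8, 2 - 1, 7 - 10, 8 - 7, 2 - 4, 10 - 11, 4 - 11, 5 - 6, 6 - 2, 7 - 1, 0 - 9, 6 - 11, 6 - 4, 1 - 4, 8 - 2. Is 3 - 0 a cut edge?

Removing 3 - 0 leaves no path between 3 and 0: the component count goes from 2 to 3. So it is a bridge.

Yes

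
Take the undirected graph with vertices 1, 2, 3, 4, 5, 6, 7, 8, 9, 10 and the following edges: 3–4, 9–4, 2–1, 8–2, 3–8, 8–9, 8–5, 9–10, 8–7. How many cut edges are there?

The edges on the cycle 3-8-9-4-3 are not bridges since each lies on that cycle.
But removing 2–1 disconnects 2 from 1; removing 9–10 disconnects 9 from 10; removing 5–8 disconnects 5 from 8; removing 8–7 disconnects 8 from 7 — these are bridges.
In total 5 edges are bridges.

5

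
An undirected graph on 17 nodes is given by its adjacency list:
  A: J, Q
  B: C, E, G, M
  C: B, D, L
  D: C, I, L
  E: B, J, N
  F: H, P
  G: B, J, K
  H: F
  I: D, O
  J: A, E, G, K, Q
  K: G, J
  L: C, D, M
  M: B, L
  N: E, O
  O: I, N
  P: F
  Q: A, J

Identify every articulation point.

Removing F increases the component count from 2 to 3, so F is a cut vertex.
Removing J increases the component count from 2 to 3, so J is a cut vertex.
By contrast removing K leaves 2 components; it is not a cut vertex. No other vertex is a cut vertex either.

F, J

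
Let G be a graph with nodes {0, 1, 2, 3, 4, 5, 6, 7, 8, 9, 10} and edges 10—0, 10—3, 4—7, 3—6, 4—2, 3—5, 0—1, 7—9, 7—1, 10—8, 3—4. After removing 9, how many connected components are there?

1

With 9 gone, the remaining components are: {0, 1, 2, 3, 4, 5, 6, 7, 8, 10}.
That is 1 component.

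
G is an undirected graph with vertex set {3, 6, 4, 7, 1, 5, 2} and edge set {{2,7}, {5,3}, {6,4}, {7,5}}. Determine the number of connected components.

3

1 is isolated — a component by itself.
Starting from 4 we can reach 4, 6. That is one component of size 2.
Starting from 2 we can reach 2, 3, 5, 7. That is one component of size 4.
Total: 3 components.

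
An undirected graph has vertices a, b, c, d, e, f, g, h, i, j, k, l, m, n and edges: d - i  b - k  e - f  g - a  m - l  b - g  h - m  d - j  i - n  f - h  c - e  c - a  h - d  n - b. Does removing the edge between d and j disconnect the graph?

Removing d - j leaves no path between d and j: the component count goes from 1 to 2. So it is a bridge.

Yes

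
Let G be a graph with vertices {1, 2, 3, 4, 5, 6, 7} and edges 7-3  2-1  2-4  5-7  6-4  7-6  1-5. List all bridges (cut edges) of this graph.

3-7

The edges on the cycle 2-1-5-7-6-4-2 are not bridges since each lies on that cycle.
But removing 7-3 disconnects 7 from 3 — this is a bridge.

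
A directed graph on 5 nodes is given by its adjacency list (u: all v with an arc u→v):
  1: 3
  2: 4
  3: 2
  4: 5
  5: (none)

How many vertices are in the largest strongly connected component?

1

{5} is an SCC by itself.
{4} is an SCC by itself.
{2} is an SCC by itself.
{3} is an SCC by itself.
{1} is an SCC by itself.
The largest has 1 vertex.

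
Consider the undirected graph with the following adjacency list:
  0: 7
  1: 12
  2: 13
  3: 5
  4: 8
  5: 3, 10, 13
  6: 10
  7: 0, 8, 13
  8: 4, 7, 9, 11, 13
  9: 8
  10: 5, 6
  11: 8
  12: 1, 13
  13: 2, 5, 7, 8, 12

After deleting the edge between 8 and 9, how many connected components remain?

2

Before removal there is 1 component.
8-9 is a bridge — removing it separates 8's side from 9's side.
After removal: 2 components.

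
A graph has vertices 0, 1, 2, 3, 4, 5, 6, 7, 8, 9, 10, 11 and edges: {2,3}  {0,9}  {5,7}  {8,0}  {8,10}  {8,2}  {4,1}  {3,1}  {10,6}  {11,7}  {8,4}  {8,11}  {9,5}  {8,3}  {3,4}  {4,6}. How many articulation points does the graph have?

Removing 8 increases the component count from 1 to 2, so 8 is a cut vertex.
By contrast removing 4 leaves 1 component; it is not a cut vertex. No other vertex is a cut vertex either.

1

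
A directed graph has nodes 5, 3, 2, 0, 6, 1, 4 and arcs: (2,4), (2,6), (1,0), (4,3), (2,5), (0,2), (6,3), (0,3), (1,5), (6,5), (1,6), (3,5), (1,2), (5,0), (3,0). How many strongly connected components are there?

2

{0, 2, 3, 4, 5, 6} are all mutually reachable — one SCC of size 6.
{1} is an SCC by itself.
That gives 2 strongly connected components.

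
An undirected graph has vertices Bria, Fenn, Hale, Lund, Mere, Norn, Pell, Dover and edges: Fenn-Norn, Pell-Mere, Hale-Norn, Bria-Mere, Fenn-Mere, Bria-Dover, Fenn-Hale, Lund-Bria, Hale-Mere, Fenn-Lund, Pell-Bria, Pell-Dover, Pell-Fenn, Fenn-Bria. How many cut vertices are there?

0

Removing Norn, for instance, still leaves 1 component. No single vertex removal increases the component count — the graph has no articulation points.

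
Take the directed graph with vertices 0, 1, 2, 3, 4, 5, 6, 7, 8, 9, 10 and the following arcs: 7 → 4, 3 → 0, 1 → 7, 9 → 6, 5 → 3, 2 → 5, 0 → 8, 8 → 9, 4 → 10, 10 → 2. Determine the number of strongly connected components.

11

{8} is an SCC by itself.
{6} is an SCC by itself.
{10} is an SCC by itself.
{2} is an SCC by itself.
{4} is an SCC by itself.
(and 6 more singleton SCCs)
That gives 11 strongly connected components.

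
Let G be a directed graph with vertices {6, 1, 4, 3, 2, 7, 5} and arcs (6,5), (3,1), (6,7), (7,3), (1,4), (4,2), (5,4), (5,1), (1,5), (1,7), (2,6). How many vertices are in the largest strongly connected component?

7

{1, 2, 3, 4, 5, 6, 7} are all mutually reachable — one SCC of size 7.
The largest has 7 vertices.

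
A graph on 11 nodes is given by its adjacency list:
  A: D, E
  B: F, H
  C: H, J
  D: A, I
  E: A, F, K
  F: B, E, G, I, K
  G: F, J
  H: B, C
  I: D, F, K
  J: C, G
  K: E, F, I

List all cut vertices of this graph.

F

Removing F increases the component count from 1 to 2, so F is a cut vertex.
By contrast removing J leaves 1 component; it is not a cut vertex. No other vertex is a cut vertex either.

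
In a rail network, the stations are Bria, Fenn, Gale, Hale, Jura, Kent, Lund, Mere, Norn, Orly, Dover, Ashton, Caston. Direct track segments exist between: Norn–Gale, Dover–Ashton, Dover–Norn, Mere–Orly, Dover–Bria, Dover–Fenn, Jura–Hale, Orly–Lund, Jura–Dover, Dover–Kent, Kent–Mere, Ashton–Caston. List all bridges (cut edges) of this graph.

Ashton-Caston, Ashton-Dover, Bria-Dover, Dover-Fenn, Dover-Jura, Dover-Kent, Dover-Norn, Gale-Norn, Hale-Jura, Kent-Mere, Lund-Orly, Mere-Orly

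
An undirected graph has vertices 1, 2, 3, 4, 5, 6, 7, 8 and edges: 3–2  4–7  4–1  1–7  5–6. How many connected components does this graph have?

8 is isolated — a component by itself.
Starting from 5 we can reach 5, 6. That is one component of size 2.
Starting from 2 we can reach 2, 3. That is one component of size 2.
Starting from 1 we can reach 1, 4, 7. That is one component of size 3.
Total: 4 components.

4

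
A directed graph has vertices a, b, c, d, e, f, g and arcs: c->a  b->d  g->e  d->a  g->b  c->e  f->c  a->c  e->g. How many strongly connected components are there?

{a, b, c, d, e, g} are all mutually reachable — one SCC of size 6.
{f} is an SCC by itself.
That gives 2 strongly connected components.

2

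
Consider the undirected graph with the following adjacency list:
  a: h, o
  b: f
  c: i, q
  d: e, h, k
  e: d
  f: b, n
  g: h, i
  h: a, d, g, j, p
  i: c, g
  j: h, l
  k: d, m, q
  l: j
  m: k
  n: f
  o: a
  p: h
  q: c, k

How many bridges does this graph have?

9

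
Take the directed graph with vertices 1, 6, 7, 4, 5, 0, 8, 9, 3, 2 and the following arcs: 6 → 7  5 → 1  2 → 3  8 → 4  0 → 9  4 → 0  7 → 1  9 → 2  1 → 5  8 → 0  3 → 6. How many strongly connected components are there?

{1, 5} are all mutually reachable — one SCC of size 2.
{3} is an SCC by itself.
{0} is an SCC by itself.
{8} is an SCC by itself.
{7} is an SCC by itself.
(and 4 more singleton SCCs)
That gives 9 strongly connected components.

9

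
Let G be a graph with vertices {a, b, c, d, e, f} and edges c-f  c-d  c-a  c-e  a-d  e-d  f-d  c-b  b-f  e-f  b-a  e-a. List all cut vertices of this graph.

none

Removing b, for instance, still leaves 1 component. No single vertex removal increases the component count — the graph has no articulation points.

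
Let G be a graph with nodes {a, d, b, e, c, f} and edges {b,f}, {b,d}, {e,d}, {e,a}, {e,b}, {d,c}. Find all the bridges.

The edges on the cycle e-b-d-e are not bridges since each lies on that cycle.
But removing d—c disconnects d from c; removing b—f disconnects b from f; removing e—a disconnects e from a — these are bridges.

a-e, b-f, c-d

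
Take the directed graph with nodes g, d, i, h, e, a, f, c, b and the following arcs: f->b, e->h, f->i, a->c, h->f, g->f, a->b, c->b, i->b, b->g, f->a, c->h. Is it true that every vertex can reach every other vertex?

There is no directed path from f to e, so the graph is not strongly connected.

No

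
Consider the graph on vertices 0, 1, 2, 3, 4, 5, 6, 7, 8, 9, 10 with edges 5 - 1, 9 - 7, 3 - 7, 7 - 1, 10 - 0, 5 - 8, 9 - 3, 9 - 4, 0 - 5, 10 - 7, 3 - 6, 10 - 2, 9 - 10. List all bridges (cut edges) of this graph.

The edges on the cycle 9-10-0-5-1-7-9 are not bridges since each lies on that cycle.
But removing 8 - 5 disconnects 8 from 5; removing 3 - 6 disconnects 3 from 6; removing 10 - 2 disconnects 10 from 2; removing 4 - 9 disconnects 4 from 9 — these are bridges.

10-2, 3-6, 4-9, 5-8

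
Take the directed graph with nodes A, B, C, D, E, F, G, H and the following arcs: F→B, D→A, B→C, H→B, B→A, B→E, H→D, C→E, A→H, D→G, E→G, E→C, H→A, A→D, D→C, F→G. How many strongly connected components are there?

4

{A, B, D, H} are all mutually reachable — one SCC of size 4.
{C, E} are all mutually reachable — one SCC of size 2.
{F} is an SCC by itself.
{G} is an SCC by itself.
That gives 4 strongly connected components.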